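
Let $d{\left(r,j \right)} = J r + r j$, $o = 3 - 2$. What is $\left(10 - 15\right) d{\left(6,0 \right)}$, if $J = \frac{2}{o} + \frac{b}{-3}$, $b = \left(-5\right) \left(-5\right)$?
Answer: $190$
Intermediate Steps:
$o = 1$ ($o = 3 - 2 = 1$)
$b = 25$
$J = - \frac{19}{3}$ ($J = \frac{2}{1} + \frac{25}{-3} = 2 \cdot 1 + 25 \left(- \frac{1}{3}\right) = 2 - \frac{25}{3} = - \frac{19}{3} \approx -6.3333$)
$d{\left(r,j \right)} = - \frac{19 r}{3} + j r$ ($d{\left(r,j \right)} = - \frac{19 r}{3} + r j = - \frac{19 r}{3} + j r$)
$\left(10 - 15\right) d{\left(6,0 \right)} = \left(10 - 15\right) \frac{1}{3} \cdot 6 \left(-19 + 3 \cdot 0\right) = - 5 \cdot \frac{1}{3} \cdot 6 \left(-19 + 0\right) = - 5 \cdot \frac{1}{3} \cdot 6 \left(-19\right) = \left(-5\right) \left(-38\right) = 190$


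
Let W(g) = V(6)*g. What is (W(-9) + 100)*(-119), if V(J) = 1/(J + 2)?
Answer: -94129/8 ≈ -11766.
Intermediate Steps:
V(J) = 1/(2 + J)
W(g) = g/8 (W(g) = g/(2 + 6) = g/8)
(W(-9) + 100)*(-119) = ((1/8)*(-9) + 100)*(-119) = (-9/8 + 100)*(-119) = (791/8)*(-119) = -94129/8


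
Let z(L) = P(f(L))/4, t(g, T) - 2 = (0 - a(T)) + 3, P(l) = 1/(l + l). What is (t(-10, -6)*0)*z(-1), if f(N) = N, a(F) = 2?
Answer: 0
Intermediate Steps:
P(l) = 1/(2*l)
t(g, T) = 3 (t(g, T) = 2 + ((0 - 1*2) + 3) = 2 + ((0 - 2) + 3) = 2 + (-2 + 3) = 2 + 1 = 3)
z(L) = 1/(8*L) (z(L) = (1/(2*L))/4 = (1/(2*L))*(¼) = 1/(8*L))
(t(-10, -6)*0)*z(-1) = (3*0)*((⅛)/(-1)) = 0*((⅛)*(-1)) = 0*(-⅛) = 0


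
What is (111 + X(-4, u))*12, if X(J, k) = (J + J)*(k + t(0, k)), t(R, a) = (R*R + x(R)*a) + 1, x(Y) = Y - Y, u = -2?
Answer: 1428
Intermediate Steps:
x(Y) = 0
t(R, a) = 1 + R² (t(R, a) = (R*R + 0*a) + 1 = (R² + 0) + 1 = R² + 1 = 1 + R²)
X(J, k) = 2*J*(1 + k) (X(J, k) = (J + J)*(k + (1 + 0²)) = (2*J)*(k + (1 + 0)) = (2*J)*(k + 1) = (2*J)*(1 + k) = 2*J*(1 + k))
(111 + X(-4, u))*12 = (111 + 2*(-4)*(1 - 2))*12 = (111 + 2*(-4)*(-1))*12 = (111 + 8)*12 = 119*12 = 1428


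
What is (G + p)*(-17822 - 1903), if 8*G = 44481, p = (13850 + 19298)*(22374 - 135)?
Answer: -116327624489325/8 ≈ -1.4541e+13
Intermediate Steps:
p = 737178372 (p = 33148*22239 = 737178372)
G = 44481/8 (G = (1/8)*44481 = 44481/8 ≈ 5560.1)
(G + p)*(-17822 - 1903) = (44481/8 + 737178372)*(-17822 - 1903) = (5897471457/8)*(-19725) = -116327624489325/8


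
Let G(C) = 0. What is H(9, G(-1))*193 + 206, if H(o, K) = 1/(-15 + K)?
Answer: 2897/15 ≈ 193.13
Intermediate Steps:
H(9, G(-1))*193 + 206 = 193/(-15 + 0) + 206 = 193/(-15) + 206 = -1/15*193 + 206 = -193/15 + 206 = 2897/15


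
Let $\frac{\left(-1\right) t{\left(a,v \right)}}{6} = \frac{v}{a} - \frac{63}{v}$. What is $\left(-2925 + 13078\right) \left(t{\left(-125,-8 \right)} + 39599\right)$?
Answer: $\frac{200782509499}{500} \approx 4.0157 \cdot 10^{8}$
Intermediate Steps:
$t{\left(a,v \right)} = \frac{378}{v} - \frac{6 v}{a}$ ($t{\left(a,v \right)} = - 6 \left(\frac{v}{a} - \frac{63}{v}\right) = - 6 \left(- \frac{63}{v} + \frac{v}{a}\right) = \frac{378}{v} - \frac{6 v}{a}$)
$\left(-2925 + 13078\right) \left(t{\left(-125,-8 \right)} + 39599\right) = \left(-2925 + 13078\right) \left(\left(\frac{378}{-8} - - \frac{48}{-125}\right) + 39599\right) = 10153 \left(\left(378 \left(- \frac{1}{8}\right) - \left(-48\right) \left(- \frac{1}{125}\right)\right) + 39599\right) = 10153 \left(\left(- \frac{189}{4} - \frac{48}{125}\right) + 39599\right) = 10153 \left(- \frac{23817}{500} + 39599\right) = 10153 \cdot \frac{19775683}{500} = \frac{200782509499}{500}$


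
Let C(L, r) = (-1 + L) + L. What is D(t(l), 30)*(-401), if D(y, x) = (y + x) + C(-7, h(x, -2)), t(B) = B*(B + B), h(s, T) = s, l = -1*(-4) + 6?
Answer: -86215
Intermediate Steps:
l = 10 (l = 4 + 6 = 10)
C(L, r) = -1 + 2*L
t(B) = 2*B² (t(B) = B*(2*B) = 2*B²)
D(y, x) = -15 + x + y (D(y, x) = (y + x) + (-1 + 2*(-7)) = (x + y) + (-1 - 14) = (x + y) - 15 = -15 + x + y)
D(t(l), 30)*(-401) = (-15 + 30 + 2*10²)*(-401) = (-15 + 30 + 2*100)*(-401) = (-15 + 30 + 200)*(-401) = 215*(-401) = -86215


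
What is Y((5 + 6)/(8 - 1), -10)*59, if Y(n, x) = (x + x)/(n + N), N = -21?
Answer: 2065/34 ≈ 60.735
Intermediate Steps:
Y(n, x) = 2*x/(-21 + n) (Y(n, x) = (x + x)/(n - 21) = (2*x)/(-21 + n) = 2*x/(-21 + n))
Y((5 + 6)/(8 - 1), -10)*59 = (2*(-10)/(-21 + (5 + 6)/(8 - 1)))*59 = (2*(-10)/(-21 + 11/7))*59 = (2*(-10)/(-136/7))*59 = (2*(-10)*(-7/136))*59 = (35/34)*59 = 2065/34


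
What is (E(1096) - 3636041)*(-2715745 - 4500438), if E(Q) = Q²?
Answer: 17570142772975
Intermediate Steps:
(E(1096) - 3636041)*(-2715745 - 4500438) = (1096² - 3636041)*(-2715745 - 4500438) = (1201216 - 3636041)*(-7216183) = -2434825*(-7216183) = 17570142772975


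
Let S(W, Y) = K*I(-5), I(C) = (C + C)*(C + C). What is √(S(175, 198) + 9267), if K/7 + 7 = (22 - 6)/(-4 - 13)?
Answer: √1071663/17 ≈ 60.895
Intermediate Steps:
I(C) = 4*C² (I(C) = (2*C)*(2*C) = 4*C²)
K = -945/17 (K = -49 + 7*((22 - 6)/(-4 - 13)) = -49 + 7*(16/(-17)) = -49 + 7*(16*(-1/17)) = -49 + 7*(-16/17) = -49 - 112/17 = -945/17 ≈ -55.588)
S(W, Y) = -94500/17 (S(W, Y) = -3780*(-5)²/17 = -3780*25/17 = -945/17*100 = -94500/17)
√(S(175, 198) + 9267) = √(-94500/17 + 9267) = √(63039/17) = √1071663/17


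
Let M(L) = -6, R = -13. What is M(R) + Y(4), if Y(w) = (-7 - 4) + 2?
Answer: -15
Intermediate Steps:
Y(w) = -9 (Y(w) = -11 + 2 = -9)
M(R) + Y(4) = -6 - 9 = -15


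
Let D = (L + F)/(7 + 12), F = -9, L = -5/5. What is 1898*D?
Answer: -18980/19 ≈ -998.95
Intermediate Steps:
L = -1 (L = -5*1/5 = -1)
D = -10/19 (D = (-1 - 9)/(7 + 12) = -10/19 ≈ -0.52632)
1898*D = 1898*(-10/19) = -18980/19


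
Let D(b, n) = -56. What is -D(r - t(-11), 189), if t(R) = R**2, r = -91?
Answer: 56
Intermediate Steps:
-D(r - t(-11), 189) = -1*(-56) = 56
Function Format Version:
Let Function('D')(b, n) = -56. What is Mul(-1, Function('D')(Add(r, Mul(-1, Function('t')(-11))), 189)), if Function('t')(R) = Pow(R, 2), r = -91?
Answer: 56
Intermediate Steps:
Mul(-1, Function('D')(Add(r, Mul(-1, Function('t')(-11))), 189)) = Mul(-1, -56) = 56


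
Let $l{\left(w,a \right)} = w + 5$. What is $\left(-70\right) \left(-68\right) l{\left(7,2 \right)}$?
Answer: $57120$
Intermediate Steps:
$l{\left(w,a \right)} = 5 + w$
$\left(-70\right) \left(-68\right) l{\left(7,2 \right)} = \left(-70\right) \left(-68\right) \left(5 + 7\right) = 4760 \cdot 12 = 57120$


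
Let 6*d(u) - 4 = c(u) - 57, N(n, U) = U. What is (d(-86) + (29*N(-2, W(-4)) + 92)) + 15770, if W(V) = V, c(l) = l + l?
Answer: 31417/2 ≈ 15709.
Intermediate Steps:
c(l) = 2*l
d(u) = -53/6 + u/3 (d(u) = ⅔ + (2*u - 57)/6 = ⅔ + (-57 + 2*u)/6 = ⅔ + (-19/2 + u/3) = -53/6 + u/3)
(d(-86) + (29*N(-2, W(-4)) + 92)) + 15770 = ((-53/6 + (⅓)*(-86)) + (29*(-4) + 92)) + 15770 = ((-53/6 - 86/3) + (-116 + 92)) + 15770 = (-75/2 - 24) + 15770 = -123/2 + 15770 = 31417/2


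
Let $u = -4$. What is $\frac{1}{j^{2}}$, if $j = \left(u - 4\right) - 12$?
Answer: $\frac{1}{400} \approx 0.0025$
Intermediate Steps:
$j = -20$ ($j = \left(-4 - 4\right) - 12 = -8 - 12 = -20$)
$\frac{1}{j^{2}} = \frac{1}{\left(-20\right)^{2}} = \frac{1}{400}$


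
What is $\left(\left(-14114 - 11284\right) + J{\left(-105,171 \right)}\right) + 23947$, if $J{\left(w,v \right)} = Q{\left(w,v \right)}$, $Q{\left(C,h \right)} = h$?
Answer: $-1280$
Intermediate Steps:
$J{\left(w,v \right)} = v$
$\left(\left(-14114 - 11284\right) + J{\left(-105,171 \right)}\right) + 23947 = \left(\left(-14114 - 11284\right) + 171\right) + 23947 = \left(-25398 + 171\right) + 23947 = -25227 + 23947 = -1280$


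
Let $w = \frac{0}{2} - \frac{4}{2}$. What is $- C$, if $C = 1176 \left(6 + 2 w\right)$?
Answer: $-2352$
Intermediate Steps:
$w = -2$ ($w = 0 \cdot \frac{1}{2} - 2 = 0 - 2 = -2$)
$C = 2352$ ($C = 1176 \left(6 + 2 \left(-2\right)\right) = 1176 \left(6 - 4\right) = 1176 \cdot 2 = 2352$)
$- C = \left(-1\right) 2352 = -2352$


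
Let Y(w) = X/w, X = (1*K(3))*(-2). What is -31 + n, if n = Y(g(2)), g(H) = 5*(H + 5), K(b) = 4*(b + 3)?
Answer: -1133/35 ≈ -32.371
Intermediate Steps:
K(b) = 12 + 4*b (K(b) = 4*(3 + b) = 12 + 4*b)
g(H) = 25 + 5*H (g(H) = 5*(5 + H) = 25 + 5*H)
X = -48 (X = (1*(12 + 4*3))*(-2) = (1*(12 + 12))*(-2) = (1*24)*(-2) = 24*(-2) = -48)
Y(w) = -48/w
n = -48/35 (n = -48/(25 + 5*2) = -48/(25 + 10) = -48/35 ≈ -1.3714)
-31 + n = -31 - 48/35 = -1133/35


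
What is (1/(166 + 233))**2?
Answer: 1/159201 ≈ 6.2814e-6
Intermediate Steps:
(1/(166 + 233))**2 = (1/399)**2 = 1/159201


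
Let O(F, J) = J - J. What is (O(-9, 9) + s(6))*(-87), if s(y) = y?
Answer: -522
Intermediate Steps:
O(F, J) = 0
(O(-9, 9) + s(6))*(-87) = (0 + 6)*(-87) = 6*(-87) = -522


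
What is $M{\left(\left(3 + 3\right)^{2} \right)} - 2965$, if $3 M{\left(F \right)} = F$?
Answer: $-2953$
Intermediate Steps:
$M{\left(F \right)} = \frac{F}{3}$
$M{\left(\left(3 + 3\right)^{2} \right)} - 2965 = \frac{\left(3 + 3\right)^{2}}{3} - 2965 = \frac{6^{2}}{3} - 2965 = \frac{1}{3} \cdot 36 - 2965 = 12 - 2965 = -2953$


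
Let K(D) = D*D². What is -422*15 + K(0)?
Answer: -6330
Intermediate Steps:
K(D) = D³
-422*15 + K(0) = -422*15 + 0³ = -6330 + 0 = -6330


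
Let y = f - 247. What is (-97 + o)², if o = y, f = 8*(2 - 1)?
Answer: 112896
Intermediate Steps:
f = 8 (f = 8*1 = 8)
y = -239 (y = 8 - 247 = -239)
o = -239
(-97 + o)² = (-97 - 239)² = (-336)² = 112896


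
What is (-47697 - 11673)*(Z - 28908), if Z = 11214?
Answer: 1050492780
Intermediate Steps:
(-47697 - 11673)*(Z - 28908) = (-47697 - 11673)*(11214 - 28908) = -59370*(-17694) = 1050492780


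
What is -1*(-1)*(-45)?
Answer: -45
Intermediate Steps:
-1*(-1)*(-45) = 1*(-45) = -45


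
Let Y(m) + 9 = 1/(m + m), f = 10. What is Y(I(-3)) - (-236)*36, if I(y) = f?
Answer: 169741/20 ≈ 8487.0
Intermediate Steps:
I(y) = 10
Y(m) = -9 + 1/(2*m) (Y(m) = -9 + 1/(m + m) = -9 + 1/(2*m))
Y(I(-3)) - (-236)*36 = (-9 + (1/2)/10) - (-236)*36 = (-9 + (1/2)*(1/10)) - 1*(-8496) = (-9 + 1/20) + 8496 = -179/20 + 8496 = 169741/20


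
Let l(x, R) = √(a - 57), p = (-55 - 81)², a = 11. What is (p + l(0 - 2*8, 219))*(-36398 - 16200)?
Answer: -972852608 - 52598*I*√46 ≈ -9.7285e+8 - 3.5674e+5*I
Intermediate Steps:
p = 18496 (p = (-136)² = 18496)
l(x, R) = I*√46 (l(x, R) = √(11 - 57) = √(-46) = I*√46)
(p + l(0 - 2*8, 219))*(-36398 - 16200) = (18496 + I*√46)*(-36398 - 16200) = (18496 + I*√46)*(-52598) = -972852608 - 52598*I*√46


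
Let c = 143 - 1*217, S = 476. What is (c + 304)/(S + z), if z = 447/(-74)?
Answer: 17020/34777 ≈ 0.48940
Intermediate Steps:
c = -74 (c = 143 - 217 = -74)
z = -447/74 (z = 447*(-1/74) = -447/74 ≈ -6.0405)
(c + 304)/(S + z) = (-74 + 304)/(476 - 447/74) = 230/(34777/74) = 230*(74/34777) = 17020/34777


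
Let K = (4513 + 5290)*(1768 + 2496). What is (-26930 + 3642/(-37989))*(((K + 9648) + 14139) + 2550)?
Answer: -14263439212303516/12663 ≈ -1.1264e+12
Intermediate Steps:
K = 41799992 (K = 9803*4264 = 41799992)
(-26930 + 3642/(-37989))*(((K + 9648) + 14139) + 2550) = (-26930 + 3642/(-37989))*(((41799992 + 9648) + 14139) + 2550) = (-26930 + 3642*(-1/37989))*((41809640 + 14139) + 2550) = (-26930 - 1214/12663)*(41823779 + 2550) = -341015804/12663*41826329 = -14263439212303516/12663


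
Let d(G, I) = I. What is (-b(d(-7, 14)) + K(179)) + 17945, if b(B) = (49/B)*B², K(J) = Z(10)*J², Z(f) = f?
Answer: 337669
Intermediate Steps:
K(J) = 10*J²
b(B) = 49*B
(-b(d(-7, 14)) + K(179)) + 17945 = (-49*14 + 10*179²) + 17945 = (-1*686 + 10*32041) + 17945 = (-686 + 320410) + 17945 = 319724 + 17945 = 337669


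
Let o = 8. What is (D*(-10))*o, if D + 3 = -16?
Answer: 1520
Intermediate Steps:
D = -19 (D = -3 - 16 = -19)
(D*(-10))*o = -19*(-10)*8 = 190*8 = 1520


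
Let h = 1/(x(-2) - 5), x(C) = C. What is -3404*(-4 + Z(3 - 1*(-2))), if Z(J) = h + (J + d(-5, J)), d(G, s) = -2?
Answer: 27232/7 ≈ 3890.3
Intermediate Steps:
h = -⅐ (h = 1/(-2 - 5) = 1/(-7) = -⅐ ≈ -0.14286)
Z(J) = -15/7 + J (Z(J) = -⅐ + (J - 2) = -⅐ + (-2 + J) = -15/7 + J)
-3404*(-4 + Z(3 - 1*(-2))) = -3404*(-4 + (-15/7 + (3 - 1*(-2)))) = -3404*(-4 + (-15/7 + (3 + 2))) = -3404*(-4 + (-15/7 + 5)) = -3404*(-4 + 20/7) = -3404*(-8/7) = 27232/7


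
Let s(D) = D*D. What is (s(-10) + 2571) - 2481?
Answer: 190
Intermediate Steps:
s(D) = D²
(s(-10) + 2571) - 2481 = ((-10)² + 2571) - 2481 = (100 + 2571) - 2481 = 2671 - 2481 = 190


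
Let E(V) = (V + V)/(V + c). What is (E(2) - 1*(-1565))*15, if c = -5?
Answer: 23455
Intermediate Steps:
E(V) = 2*V/(-5 + V) (E(V) = (V + V)/(V - 5) = (2*V)/(-5 + V) = 2*V/(-5 + V))
(E(2) - 1*(-1565))*15 = (2*2/(-5 + 2) - 1*(-1565))*15 = (2*2/(-3) + 1565)*15 = (2*2*(-1/3) + 1565)*15 = (-4/3 + 1565)*15 = (4691/3)*15 = 23455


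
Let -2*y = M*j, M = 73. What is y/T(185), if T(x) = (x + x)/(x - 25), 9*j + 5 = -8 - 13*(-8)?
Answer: -53144/333 ≈ -159.59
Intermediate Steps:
j = 91/9 (j = -5/9 + (-8 - 13*(-8))/9 = -5/9 + (-8 + 104)/9 = -5/9 + (⅑)*96 = -5/9 + 32/3 = 91/9 ≈ 10.111)
T(x) = 2*x/(-25 + x) (T(x) = (2*x)/(-25 + x) = 2*x/(-25 + x))
y = -6643/18 (y = -73*91/(2*9) = -½*6643/9 = -6643/18 ≈ -369.06)
y/T(185) = -6643/(18*(2*185/(-25 + 185))) = -6643/(18*(2*185/160)) = -6643/(18*(2*185*(1/160))) = -6643/(18*37/16) = -6643/18*16/37 = -53144/333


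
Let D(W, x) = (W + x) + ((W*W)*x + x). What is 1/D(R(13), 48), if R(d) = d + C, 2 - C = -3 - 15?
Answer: 1/52401 ≈ 1.9084e-5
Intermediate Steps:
C = 20 (C = 2 - (-3 - 15) = 2 - 1*(-18) = 2 + 18 = 20)
R(d) = 20 + d (R(d) = d + 20 = 20 + d)
D(W, x) = W + 2*x + x*W² (D(W, x) = (W + x) + (W²*x + x) = (W + x) + (x*W² + x) = (W + x) + (x + x*W²) = W + 2*x + x*W²)
1/D(R(13), 48) = 1/((20 + 13) + 2*48 + 48*(20 + 13)²) = 1/(33 + 96 + 48*33²) = 1/(33 + 96 + 48*1089) = 1/(33 + 96 + 52272) = 1/52401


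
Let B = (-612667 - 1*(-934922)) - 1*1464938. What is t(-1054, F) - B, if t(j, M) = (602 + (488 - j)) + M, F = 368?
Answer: 1145195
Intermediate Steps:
B = -1142683 (B = (-612667 + 934922) - 1464938 = 322255 - 1464938 = -1142683)
t(j, M) = 1090 + M - j (t(j, M) = (1090 - j) + M = 1090 + M - j)
t(-1054, F) - B = (1090 + 368 - 1*(-1054)) - 1*(-1142683) = (1090 + 368 + 1054) + 1142683 = 2512 + 1142683 = 1145195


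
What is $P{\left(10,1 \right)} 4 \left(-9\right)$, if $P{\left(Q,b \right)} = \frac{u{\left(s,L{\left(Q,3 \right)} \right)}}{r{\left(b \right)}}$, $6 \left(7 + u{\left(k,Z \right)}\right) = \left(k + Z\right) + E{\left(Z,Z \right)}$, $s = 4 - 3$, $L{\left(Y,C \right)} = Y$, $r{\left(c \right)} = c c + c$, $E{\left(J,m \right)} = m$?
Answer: $63$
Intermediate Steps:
$r{\left(c \right)} = c + c^{2}$ ($r{\left(c \right)} = c^{2} + c = c + c^{2}$)
$s = 1$ ($s = 4 - 3 = 1$)
$u{\left(k,Z \right)} = -7 + \frac{Z}{3} + \frac{k}{6}$ ($u{\left(k,Z \right)} = -7 + \frac{\left(k + Z\right) + Z}{6} = -7 + \frac{\left(Z + k\right) + Z}{6} = -7 + \frac{k + 2 Z}{6} = -7 + \left(\frac{Z}{3} + \frac{k}{6}\right) = -7 + \frac{Z}{3} + \frac{k}{6}$)
$P{\left(Q,b \right)} = \frac{- \frac{41}{6} + \frac{Q}{3}}{b \left(1 + b\right)}$ ($P{\left(Q,b \right)} = \frac{-7 + \frac{Q}{3} + \frac{1}{6} \cdot 1}{b \left(1 + b\right)} = \left(-7 + \frac{Q}{3} + \frac{1}{6}\right) \frac{1}{b \left(1 + b\right)} = \left(- \frac{41}{6} + \frac{Q}{3}\right) \frac{1}{b \left(1 + b\right)} = \frac{- \frac{41}{6} + \frac{Q}{3}}{b \left(1 + b\right)}$)
$P{\left(10,1 \right)} 4 \left(-9\right) = \frac{-41 + 2 \cdot 10}{6 \cdot 1 \left(1 + 1\right)} 4 \left(-9\right) = \frac{1}{6} \cdot 1 \cdot \frac{1}{2} \left(-41 + 20\right) \left(-36\right) = \frac{1}{6} \cdot 1 \cdot \frac{1}{2} \left(-21\right) \left(-36\right) = \left(- \frac{7}{4}\right) \left(-36\right) = 63$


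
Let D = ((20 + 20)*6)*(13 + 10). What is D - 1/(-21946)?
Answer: 121141921/21946 ≈ 5520.0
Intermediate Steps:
D = 5520 (D = (40*6)*23 = 240*23 = 5520)
D - 1/(-21946) = 5520 - 1/(-21946) = 5520 - 1*(-1/21946) = 5520 + 1/21946 = 121141921/21946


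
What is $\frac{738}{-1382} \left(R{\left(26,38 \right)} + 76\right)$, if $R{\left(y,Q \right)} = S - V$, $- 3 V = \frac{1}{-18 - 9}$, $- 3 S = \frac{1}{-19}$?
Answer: $- \frac{4795852}{118161} \approx -40.587$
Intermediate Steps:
$S = \frac{1}{57}$ ($S = - \frac{1}{3 \left(-19\right)} = \left(- \frac{1}{3}\right) \left(- \frac{1}{19}\right) = \frac{1}{57} \approx 0.017544$)
$V = \frac{1}{81}$ ($V = - \frac{1}{3 \left(-18 - 9\right)} = - \frac{1}{3 \left(-27\right)} = \left(- \frac{1}{3}\right) \left(- \frac{1}{27}\right) = \frac{1}{81} \approx 0.012346$)
$R{\left(y,Q \right)} = \frac{8}{1539}$ ($R{\left(y,Q \right)} = \frac{1}{57} - \frac{1}{81} = \frac{8}{1539}$)
$\frac{738}{-1382} \left(R{\left(26,38 \right)} + 76\right) = \frac{738}{-1382} \left(\frac{8}{1539} + 76\right) = 738 \left(- \frac{1}{1382}\right) \frac{116972}{1539} = \left(- \frac{369}{691}\right) \frac{116972}{1539} = - \frac{4795852}{118161}$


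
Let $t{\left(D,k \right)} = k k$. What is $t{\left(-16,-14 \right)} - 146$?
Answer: $50$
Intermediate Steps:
$t{\left(D,k \right)} = k^{2}$
$t{\left(-16,-14 \right)} - 146 = \left(-14\right)^{2} - 146 = 196 - 146 = 50$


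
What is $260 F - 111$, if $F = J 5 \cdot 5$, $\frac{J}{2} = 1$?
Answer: $12889$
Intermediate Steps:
$J = 2$ ($J = 2 \cdot 1 = 2$)
$F = 50$ ($F = 2 \cdot 5 \cdot 5 = 10 \cdot 5 = 50$)
$260 F - 111 = 260 \cdot 50 - 111 = 13000 - 111 = 12889$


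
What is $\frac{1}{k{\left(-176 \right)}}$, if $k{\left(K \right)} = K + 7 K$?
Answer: $- \frac{1}{1408} \approx -0.00071023$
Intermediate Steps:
$k{\left(K \right)} = 8 K$
$\frac{1}{k{\left(-176 \right)}} = \frac{1}{8 \left(-176\right)} = \frac{1}{-1408} = - \frac{1}{1408}$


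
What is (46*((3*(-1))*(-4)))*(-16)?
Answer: -8832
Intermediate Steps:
(46*((3*(-1))*(-4)))*(-16) = (46*(-3*(-4)))*(-16) = (46*12)*(-16) = 552*(-16) = -8832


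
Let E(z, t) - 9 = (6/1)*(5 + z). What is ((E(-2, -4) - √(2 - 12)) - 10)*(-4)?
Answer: -68 + 4*I*√10 ≈ -68.0 + 12.649*I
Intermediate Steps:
E(z, t) = 39 + 6*z (E(z, t) = 9 + (6/1)*(5 + z) = 9 + (6*1)*(5 + z) = 9 + 6*(5 + z) = 9 + (30 + 6*z) = 39 + 6*z)
((E(-2, -4) - √(2 - 12)) - 10)*(-4) = (((39 + 6*(-2)) - √(2 - 12)) - 10)*(-4) = (((39 - 12) - √(-10)) - 10)*(-4) = ((27 - I*√10) - 10)*(-4) = (17 - I*√10)*(-4) = -68 + 4*I*√10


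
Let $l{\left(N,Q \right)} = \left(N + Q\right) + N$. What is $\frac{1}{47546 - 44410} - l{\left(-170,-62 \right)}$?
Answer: $\frac{1260673}{3136} \approx 402.0$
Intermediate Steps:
$l{\left(N,Q \right)} = Q + 2 N$
$\frac{1}{47546 - 44410} - l{\left(-170,-62 \right)} = \frac{1}{47546 - 44410} - \left(-62 + 2 \left(-170\right)\right) = \frac{1}{3136} - \left(-62 - 340\right) = \frac{1}{3136} - -402 = \frac{1}{3136} + 402 = \frac{1260673}{3136}$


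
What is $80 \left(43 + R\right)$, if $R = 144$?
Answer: $14960$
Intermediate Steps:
$80 \left(43 + R\right) = 80 \left(43 + 144\right) = 80 \cdot 187 = 14960$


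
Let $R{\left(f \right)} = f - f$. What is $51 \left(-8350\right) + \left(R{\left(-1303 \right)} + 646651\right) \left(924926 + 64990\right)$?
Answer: $640129745466$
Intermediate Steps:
$R{\left(f \right)} = 0$
$51 \left(-8350\right) + \left(R{\left(-1303 \right)} + 646651\right) \left(924926 + 64990\right) = 51 \left(-8350\right) + \left(0 + 646651\right) \left(924926 + 64990\right) = -425850 + 646651 \cdot 989916 = -425850 + 640130171316 = 640129745466$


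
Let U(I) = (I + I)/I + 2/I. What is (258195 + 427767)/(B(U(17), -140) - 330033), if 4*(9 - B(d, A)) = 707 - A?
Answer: -2743848/1320943 ≈ -2.0772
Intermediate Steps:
U(I) = 2 + 2/I (U(I) = (2*I)/I + 2/I = 2 + 2/I)
B(d, A) = -671/4 + A/4 (B(d, A) = 9 - (707 - A)/4 = 9 + (-707/4 + A/4) = -671/4 + A/4)
(258195 + 427767)/(B(U(17), -140) - 330033) = (258195 + 427767)/((-671/4 + (¼)*(-140)) - 330033) = 685962/((-671/4 - 35) - 330033) = 685962/(-811/4 - 330033) = 685962/(-1320943/4) = 685962*(-4/1320943) = -2743848/1320943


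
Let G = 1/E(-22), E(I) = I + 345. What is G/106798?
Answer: 1/34495754 ≈ 2.8989e-8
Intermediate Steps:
E(I) = 345 + I
G = 1/323 (G = 1/(345 - 22) = 1/323 ≈ 0.0030960)
G/106798 = (1/323)/106798 = (1/323)*(1/106798) = 1/34495754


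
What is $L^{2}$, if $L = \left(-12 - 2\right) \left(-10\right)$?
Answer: $19600$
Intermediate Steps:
$L = 140$ ($L = \left(-14\right) \left(-10\right) = 140$)
$L^{2} = 140^{2} = 19600$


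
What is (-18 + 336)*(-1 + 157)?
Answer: 49608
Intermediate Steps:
(-18 + 336)*(-1 + 157) = 318*156 = 49608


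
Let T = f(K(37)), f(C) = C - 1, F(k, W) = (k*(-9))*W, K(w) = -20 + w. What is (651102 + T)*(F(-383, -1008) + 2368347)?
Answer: -720285614022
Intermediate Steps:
F(k, W) = -9*W*k (F(k, W) = (-9*k)*W = -9*W*k)
f(C) = -1 + C
T = 16 (T = -1 + (-20 + 37) = -1 + 17 = 16)
(651102 + T)*(F(-383, -1008) + 2368347) = (651102 + 16)*(-9*(-1008)*(-383) + 2368347) = 651118*(-3474576 + 2368347) = 651118*(-1106229) = -720285614022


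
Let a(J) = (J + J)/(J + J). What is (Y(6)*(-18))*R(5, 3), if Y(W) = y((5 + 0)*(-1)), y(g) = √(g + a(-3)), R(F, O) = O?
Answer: -108*I ≈ -108.0*I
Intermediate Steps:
a(J) = 1 (a(J) = (2*J)/((2*J)) = (2*J)*(1/(2*J)) = 1)
y(g) = √(1 + g) (y(g) = √(g + 1) = √(1 + g))
Y(W) = 2*I (Y(W) = √(1 + (5 + 0)*(-1)) = √(1 + 5*(-1)) = √(1 - 5) = √(-4) = 2*I)
(Y(6)*(-18))*R(5, 3) = ((2*I)*(-18))*3 = -36*I*3 = -108*I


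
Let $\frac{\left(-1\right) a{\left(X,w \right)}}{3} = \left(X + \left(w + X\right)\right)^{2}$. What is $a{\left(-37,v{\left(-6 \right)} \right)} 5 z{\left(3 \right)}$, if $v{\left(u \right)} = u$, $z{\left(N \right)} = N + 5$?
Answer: $-768000$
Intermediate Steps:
$z{\left(N \right)} = 5 + N$
$a{\left(X,w \right)} = - 3 \left(w + 2 X\right)^{2}$ ($a{\left(X,w \right)} = - 3 \left(X + \left(w + X\right)\right)^{2} = - 3 \left(X + \left(X + w\right)\right)^{2} = - 3 \left(w + 2 X\right)^{2}$)
$a{\left(-37,v{\left(-6 \right)} \right)} 5 z{\left(3 \right)} = - 3 \left(-6 + 2 \left(-37\right)\right)^{2} \cdot 5 \left(5 + 3\right) = - 3 \left(-6 - 74\right)^{2} \cdot 5 \cdot 8 = - 3 \left(-80\right)^{2} \cdot 40 = \left(-3\right) 6400 \cdot 40 = \left(-19200\right) 40 = -768000$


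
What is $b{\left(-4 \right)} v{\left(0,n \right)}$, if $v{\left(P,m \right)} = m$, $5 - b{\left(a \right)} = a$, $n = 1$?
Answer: $9$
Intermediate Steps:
$b{\left(a \right)} = 5 - a$
$b{\left(-4 \right)} v{\left(0,n \right)} = \left(5 - -4\right) 1 = \left(5 + 4\right) 1 = 9 \cdot 1 = 9$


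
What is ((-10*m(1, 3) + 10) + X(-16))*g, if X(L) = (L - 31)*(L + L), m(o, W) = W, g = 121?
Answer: 179564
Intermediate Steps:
X(L) = 2*L*(-31 + L) (X(L) = (-31 + L)*(2*L) = 2*L*(-31 + L))
((-10*m(1, 3) + 10) + X(-16))*g = ((-10*3 + 10) + 2*(-16)*(-31 - 16))*121 = ((-30 + 10) + 2*(-16)*(-47))*121 = (-20 + 1504)*121 = 1484*121 = 179564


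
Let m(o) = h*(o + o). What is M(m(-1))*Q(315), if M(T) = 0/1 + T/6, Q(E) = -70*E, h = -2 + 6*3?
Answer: 117600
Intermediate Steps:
h = 16 (h = -2 + 18 = 16)
m(o) = 32*o (m(o) = 16*(o + o) = 16*(2*o) = 32*o)
M(T) = T/6 (M(T) = 0*1 + T*(⅙) = 0 + T/6 = T/6)
M(m(-1))*Q(315) = ((32*(-1))/6)*(-70*315) = ((⅙)*(-32))*(-22050) = -16/3*(-22050) = 117600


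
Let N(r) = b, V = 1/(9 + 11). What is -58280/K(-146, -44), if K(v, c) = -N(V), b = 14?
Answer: 29140/7 ≈ 4162.9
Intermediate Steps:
V = 1/20 ≈ 0.050000
N(r) = 14
K(v, c) = -14 (K(v, c) = -1*14 = -14)
-58280/K(-146, -44) = -58280/(-14) = -58280*(-1/14) = 29140/7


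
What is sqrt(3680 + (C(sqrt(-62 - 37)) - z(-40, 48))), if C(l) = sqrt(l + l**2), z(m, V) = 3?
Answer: sqrt(3677 + sqrt(3)*11**(1/4)*sqrt(I - 3*sqrt(11))) ≈ 60.642 + 0.08214*I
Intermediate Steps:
sqrt(3680 + (C(sqrt(-62 - 37)) - z(-40, 48))) = sqrt(3680 + (sqrt(sqrt(-62 - 37)*(1 + sqrt(-62 - 37))) - 1*3)) = sqrt(3680 + (sqrt(sqrt(-99)*(1 + sqrt(-99))) - 3)) = sqrt(3680 + (sqrt((3*I*sqrt(11))*(1 + 3*I*sqrt(11))) - 3)) = sqrt(3680 + (sqrt(3*I*sqrt(11)*(1 + 3*I*sqrt(11))) - 3)) = sqrt(3680 + (sqrt(3)*11**(1/4)*sqrt(I*(1 + 3*I*sqrt(11))) - 3)) = sqrt(3680 + (-3 + sqrt(3)*11**(1/4)*sqrt(I*(1 + 3*I*sqrt(11))))) = sqrt(3677 + sqrt(3)*11**(1/4)*sqrt(I*(1 + 3*I*sqrt(11))))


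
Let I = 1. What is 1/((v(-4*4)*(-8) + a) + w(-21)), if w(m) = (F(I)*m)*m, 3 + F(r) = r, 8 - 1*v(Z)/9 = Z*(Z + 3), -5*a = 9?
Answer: 5/67581 ≈ 7.3985e-5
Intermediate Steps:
a = -9/5 (a = -⅕*9 = -9/5 ≈ -1.8000)
v(Z) = 72 - 9*Z*(3 + Z) (v(Z) = 72 - 9*Z*(Z + 3) = 72 - 9*Z*(3 + Z))
F(r) = -3 + r
w(m) = -2*m² (w(m) = ((-3 + 1)*m)*m = (-2*m)*m = -2*m²)
1/((v(-4*4)*(-8) + a) + w(-21)) = 1/(((72 - (-108)*4 - 9*(-4*4)²)*(-8) - 9/5) - 2*(-21)²) = 1/(((72 - 27*(-16) - 9*(-16)²)*(-8) - 9/5) - 2*441) = 1/(((72 + 432 - 9*256)*(-8) - 9/5) - 882) = 1/(((72 + 432 - 2304)*(-8) - 9/5) - 882) = 1/((-1800*(-8) - 9/5) - 882) = 1/((14400 - 9/5) - 882) = 1/(71991/5 - 882) = 1/(67581/5) = 5/67581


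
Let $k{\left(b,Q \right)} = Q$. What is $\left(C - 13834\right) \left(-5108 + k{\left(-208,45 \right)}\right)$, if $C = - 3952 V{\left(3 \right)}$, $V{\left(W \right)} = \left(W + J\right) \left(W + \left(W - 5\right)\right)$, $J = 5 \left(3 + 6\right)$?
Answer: $1030472390$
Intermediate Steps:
$J = 45$ ($J = 5 \cdot 9 = 45$)
$V{\left(W \right)} = \left(-5 + 2 W\right) \left(45 + W\right)$ ($V{\left(W \right)} = \left(W + 45\right) \left(W + \left(W - 5\right)\right) = \left(45 + W\right) \left(W + \left(-5 + W\right)\right) = \left(45 + W\right) \left(-5 + 2 W\right) = \left(-5 + 2 W\right) \left(45 + W\right)$)
$C = -189696$ ($C = - 3952 \left(-225 + 2 \cdot 3^{2} + 85 \cdot 3\right) = - 3952 \left(-225 + 2 \cdot 9 + 255\right) = - 3952 \left(-225 + 18 + 255\right) = \left(-3952\right) 48 = -189696$)
$\left(C - 13834\right) \left(-5108 + k{\left(-208,45 \right)}\right) = \left(-189696 - 13834\right) \left(-5108 + 45\right) = \left(-203530\right) \left(-5063\right) = 1030472390$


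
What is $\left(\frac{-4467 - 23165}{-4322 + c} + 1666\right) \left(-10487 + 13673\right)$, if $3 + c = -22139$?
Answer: $\frac{4392364563}{827} \approx 5.3112 \cdot 10^{6}$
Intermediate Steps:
$c = -22142$ ($c = -3 - 22139 = -22142$)
$\left(\frac{-4467 - 23165}{-4322 + c} + 1666\right) \left(-10487 + 13673\right) = \left(\frac{-4467 - 23165}{-4322 - 22142} + 1666\right) \left(-10487 + 13673\right) = \left(- \frac{27632}{-26464} + 1666\right) 3186 = \left(\left(-27632\right) \left(- \frac{1}{26464}\right) + 1666\right) 3186 = \left(\frac{1727}{1654} + 1666\right) 3186 = \frac{2757291}{1654} \cdot 3186 = \frac{4392364563}{827}$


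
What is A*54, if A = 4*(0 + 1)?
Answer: 216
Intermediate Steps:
A = 4 (A = 4*1 = 4)
A*54 = 4*54 = 216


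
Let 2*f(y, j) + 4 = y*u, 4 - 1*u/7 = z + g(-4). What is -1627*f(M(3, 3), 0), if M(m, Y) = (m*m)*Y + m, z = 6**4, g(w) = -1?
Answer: 220551239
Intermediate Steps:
z = 1296
u = -9037 (u = 28 - 7*(1296 - 1) = 28 - 7*1295 = 28 - 9065 = -9037)
M(m, Y) = m + Y*m**2 (M(m, Y) = m**2*Y + m = Y*m**2 + m = m + Y*m**2)
f(y, j) = -2 - 9037*y/2 (f(y, j) = -2 + (y*(-9037))/2 = -2 + (-9037*y)/2 = -2 - 9037*y/2)
-1627*f(M(3, 3), 0) = -1627*(-2 - 27111*(1 + 3*3)/2) = -1627*(-2 - 27111*(1 + 9)/2) = -1627*(-2 - 27111*10/2) = -1627*(-2 - 9037/2*30) = -1627*(-2 - 135555) = -1627*(-135557) = 220551239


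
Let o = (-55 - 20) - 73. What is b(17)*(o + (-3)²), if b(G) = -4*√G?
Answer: 556*√17 ≈ 2292.4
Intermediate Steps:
o = -148 (o = -75 - 73 = -148)
b(17)*(o + (-3)²) = (-4*√17)*(-148 + (-3)²) = (-4*√17)*(-148 + 9) = -4*√17*(-139) = 556*√17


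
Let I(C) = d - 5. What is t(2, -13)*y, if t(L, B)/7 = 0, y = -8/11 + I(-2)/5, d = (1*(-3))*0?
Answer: 0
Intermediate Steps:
d = 0 (d = -3*0 = 0)
I(C) = -5 (I(C) = 0 - 5 = -5)
y = -19/11 (y = -8/11 - 5/5 = -8*1/11 - 5*1/5 = -8/11 - 1 = -19/11 ≈ -1.7273)
t(L, B) = 0 (t(L, B) = 7*0 = 0)
t(2, -13)*y = 0*(-19/11) = 0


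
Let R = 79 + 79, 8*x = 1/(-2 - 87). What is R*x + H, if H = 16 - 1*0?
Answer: 5617/356 ≈ 15.778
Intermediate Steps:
H = 16 (H = 16 + 0 = 16)
x = -1/712 (x = 1/(8*(-2 - 87)) = (⅛)/(-89) = (⅛)*(-1/89) = -1/712 ≈ -0.0014045)
R = 158
R*x + H = 158*(-1/712) + 16 = -79/356 + 16 = 5617/356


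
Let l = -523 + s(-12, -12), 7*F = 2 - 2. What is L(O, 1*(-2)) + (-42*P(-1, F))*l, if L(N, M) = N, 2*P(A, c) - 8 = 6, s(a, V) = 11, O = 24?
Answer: 150552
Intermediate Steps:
F = 0 (F = (2 - 2)/7 = (1/7)*0 = 0)
P(A, c) = 7 (P(A, c) = 4 + (1/2)*6 = 4 + 3 = 7)
l = -512 (l = -523 + 11 = -512)
L(O, 1*(-2)) + (-42*P(-1, F))*l = 24 - 42*7*(-512) = 24 - 294*(-512) = 24 + 150528 = 150552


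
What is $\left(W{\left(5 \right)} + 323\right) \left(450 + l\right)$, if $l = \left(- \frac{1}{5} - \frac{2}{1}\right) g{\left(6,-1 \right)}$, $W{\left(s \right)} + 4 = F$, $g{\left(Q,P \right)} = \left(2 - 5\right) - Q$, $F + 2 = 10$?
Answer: $\frac{768123}{5} \approx 1.5362 \cdot 10^{5}$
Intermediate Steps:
$F = 8$ ($F = -2 + 10 = 8$)
$g{\left(Q,P \right)} = -3 - Q$ ($g{\left(Q,P \right)} = \left(2 - 5\right) - Q = -3 - Q$)
$W{\left(s \right)} = 4$ ($W{\left(s \right)} = -4 + 8 = 4$)
$l = \frac{99}{5}$ ($l = \left(- \frac{1}{5} - \frac{2}{1}\right) \left(-3 - 6\right) = \left(\left(-1\right) \frac{1}{5} - 2\right) \left(-3 - 6\right) = \left(- \frac{1}{5} - 2\right) \left(-9\right) = \left(- \frac{11}{5}\right) \left(-9\right) = \frac{99}{5} \approx 19.8$)
$\left(W{\left(5 \right)} + 323\right) \left(450 + l\right) = \left(4 + 323\right) \left(450 + \frac{99}{5}\right) = 327 \cdot \frac{2349}{5} = \frac{768123}{5}$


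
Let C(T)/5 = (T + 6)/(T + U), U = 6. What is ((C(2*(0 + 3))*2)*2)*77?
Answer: 1540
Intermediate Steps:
C(T) = 5 (C(T) = 5*((T + 6)/(T + 6)) = 5*((6 + T)/(6 + T)) = 5*1 = 5)
((C(2*(0 + 3))*2)*2)*77 = ((5*2)*2)*77 = (10*2)*77 = 20*77 = 1540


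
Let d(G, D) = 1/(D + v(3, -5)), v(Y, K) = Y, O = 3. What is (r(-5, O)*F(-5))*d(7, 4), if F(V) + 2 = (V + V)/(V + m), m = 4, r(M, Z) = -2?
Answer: -16/7 ≈ -2.2857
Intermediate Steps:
F(V) = -2 + 2*V/(4 + V) (F(V) = -2 + (V + V)/(V + 4) = -2 + (2*V)/(4 + V) = -2 + 2*V/(4 + V))
d(G, D) = 1/(3 + D) (d(G, D) = 1/(D + 3) = 1/(3 + D))
(r(-5, O)*F(-5))*d(7, 4) = (-(-16)/(4 - 5))/(3 + 4) = -(-16)/(-1)/7 = -(-16)*(-1)*(⅐) = -2*8*(⅐) = -16*⅐ = -16/7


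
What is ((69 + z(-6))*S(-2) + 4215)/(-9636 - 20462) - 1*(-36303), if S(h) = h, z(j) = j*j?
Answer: 1092643689/30098 ≈ 36303.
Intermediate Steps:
z(j) = j²
((69 + z(-6))*S(-2) + 4215)/(-9636 - 20462) - 1*(-36303) = ((69 + (-6)²)*(-2) + 4215)/(-9636 - 20462) - 1*(-36303) = ((69 + 36)*(-2) + 4215)/(-30098) + 36303 = (105*(-2) + 4215)*(-1/30098) + 36303 = (-210 + 4215)*(-1/30098) + 36303 = 4005*(-1/30098) + 36303 = -4005/30098 + 36303 = 1092643689/30098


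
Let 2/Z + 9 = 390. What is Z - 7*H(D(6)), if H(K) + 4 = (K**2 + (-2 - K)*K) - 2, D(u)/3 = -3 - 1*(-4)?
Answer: 32006/381 ≈ 84.005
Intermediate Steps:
D(u) = 3 (D(u) = 3*(-3 - 1*(-4)) = 3*(-3 + 4) = 3*1 = 3)
H(K) = -6 + K**2 + K*(-2 - K) (H(K) = -4 + ((K**2 + (-2 - K)*K) - 2) = -4 + ((K**2 + K*(-2 - K)) - 2) = -4 + (-2 + K**2 + K*(-2 - K)) = -6 + K**2 + K*(-2 - K))
Z = 2/381 (Z = 2/(-9 + 390) = 2/381 ≈ 0.0052493)
Z - 7*H(D(6)) = 2/381 - 7*(-6 - 2*3) = 2/381 - 7*(-6 - 6) = 2/381 - 7*(-12) = 2/381 + 84 = 32006/381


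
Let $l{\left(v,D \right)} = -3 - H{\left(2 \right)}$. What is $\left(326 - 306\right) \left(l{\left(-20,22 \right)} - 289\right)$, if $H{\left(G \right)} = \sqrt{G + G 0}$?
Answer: $-5840 - 20 \sqrt{2} \approx -5868.3$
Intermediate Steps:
$H{\left(G \right)} = \sqrt{G}$ ($H{\left(G \right)} = \sqrt{G + 0} = \sqrt{G}$)
$l{\left(v,D \right)} = -3 - \sqrt{2}$
$\left(326 - 306\right) \left(l{\left(-20,22 \right)} - 289\right) = \left(326 - 306\right) \left(\left(-3 - \sqrt{2}\right) - 289\right) = 20 \left(-292 - \sqrt{2}\right) = -5840 - 20 \sqrt{2}$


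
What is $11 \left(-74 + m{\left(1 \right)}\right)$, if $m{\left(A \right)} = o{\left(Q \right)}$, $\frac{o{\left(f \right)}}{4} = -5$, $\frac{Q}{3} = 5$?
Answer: $-1034$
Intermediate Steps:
$Q = 15$ ($Q = 3 \cdot 5 = 15$)
$o{\left(f \right)} = -20$ ($o{\left(f \right)} = 4 \left(-5\right) = -20$)
$m{\left(A \right)} = -20$
$11 \left(-74 + m{\left(1 \right)}\right) = 11 \left(-74 - 20\right) = 11 \left(-94\right) = -1034$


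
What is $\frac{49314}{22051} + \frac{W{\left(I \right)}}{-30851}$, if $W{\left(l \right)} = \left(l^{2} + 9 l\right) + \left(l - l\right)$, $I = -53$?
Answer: $\frac{1469963282}{680295401} \approx 2.1608$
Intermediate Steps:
$W{\left(l \right)} = l^{2} + 9 l$ ($W{\left(l \right)} = \left(l^{2} + 9 l\right) + 0 = l^{2} + 9 l$)
$\frac{49314}{22051} + \frac{W{\left(I \right)}}{-30851} = \frac{49314}{22051} + \frac{\left(-53\right) \left(9 - 53\right)}{-30851} = 49314 \cdot \frac{1}{22051} + \left(-53\right) \left(-44\right) \left(- \frac{1}{30851}\right) = \frac{49314}{22051} + 2332 \left(- \frac{1}{30851}\right) = \frac{49314}{22051} - \frac{2332}{30851} = \frac{1469963282}{680295401}$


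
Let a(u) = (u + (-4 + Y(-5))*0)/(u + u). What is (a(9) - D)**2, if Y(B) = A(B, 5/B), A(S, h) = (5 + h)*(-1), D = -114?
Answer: 52441/4 ≈ 13110.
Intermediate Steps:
A(S, h) = -5 - h
Y(B) = -5 - 5/B
a(u) = 1/2 (a(u) = (u + (-4 + (-5 - 5/(-5)))*0)/(u + u) = (u + (-4 + (-5 - 5*(-1/5)))*0)/((2*u)) = (u + (-4 + (-5 + 1))*0)*(1/(2*u)) = (u + (-4 - 4)*0)*(1/(2*u)) = (u - 8*0)*(1/(2*u)) = (u + 0)*(1/(2*u)) = u*(1/(2*u)) = 1/2)
(a(9) - D)**2 = (1/2 - 1*(-114))**2 = (1/2 + 114)**2 = (229/2)**2 = 52441/4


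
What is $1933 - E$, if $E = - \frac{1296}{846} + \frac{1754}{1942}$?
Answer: $\frac{88245014}{45637} \approx 1933.6$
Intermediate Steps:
$E = - \frac{28693}{45637}$ ($E = \left(-1296\right) \frac{1}{846} + 1754 \cdot \frac{1}{1942} = - \frac{72}{47} + \frac{877}{971} = - \frac{28693}{45637} \approx -0.62872$)
$1933 - E = 1933 - - \frac{28693}{45637} = 1933 + \frac{28693}{45637} = \frac{88245014}{45637}$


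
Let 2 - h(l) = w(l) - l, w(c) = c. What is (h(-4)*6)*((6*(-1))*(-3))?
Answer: 216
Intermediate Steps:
h(l) = 2 (h(l) = 2 - (l - l) = 2 - 1*0 = 2 + 0 = 2)
(h(-4)*6)*((6*(-1))*(-3)) = (2*6)*((6*(-1))*(-3)) = 12*(-6*(-3)) = 12*18 = 216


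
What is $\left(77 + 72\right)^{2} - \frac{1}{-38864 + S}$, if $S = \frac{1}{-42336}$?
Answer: $\frac{36528333359641}{1645346305} \approx 22201.0$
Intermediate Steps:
$S = - \frac{1}{42336} \approx -2.3621 \cdot 10^{-5}$
$\left(77 + 72\right)^{2} - \frac{1}{-38864 + S} = \left(77 + 72\right)^{2} - \frac{1}{-38864 - \frac{1}{42336}} = 149^{2} - \frac{1}{- \frac{1645346305}{42336}} = 22201 - - \frac{42336}{1645346305} = 22201 + \frac{42336}{1645346305} = \frac{36528333359641}{1645346305}$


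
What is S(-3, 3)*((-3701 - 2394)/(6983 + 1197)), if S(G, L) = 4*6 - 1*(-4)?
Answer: -8533/409 ≈ -20.863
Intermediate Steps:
S(G, L) = 28 (S(G, L) = 24 + 4 = 28)
S(-3, 3)*((-3701 - 2394)/(6983 + 1197)) = 28*((-3701 - 2394)/(6983 + 1197)) = 28*(-6095/8180) = 28*(-6095*1/8180) = 28*(-1219/1636) = -8533/409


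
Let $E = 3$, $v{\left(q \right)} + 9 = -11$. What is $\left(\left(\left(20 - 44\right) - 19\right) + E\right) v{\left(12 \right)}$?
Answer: $800$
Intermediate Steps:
$v{\left(q \right)} = -20$ ($v{\left(q \right)} = -9 - 11 = -20$)
$\left(\left(\left(20 - 44\right) - 19\right) + E\right) v{\left(12 \right)} = \left(\left(\left(20 - 44\right) - 19\right) + 3\right) \left(-20\right) = \left(\left(-24 - 19\right) + 3\right) \left(-20\right) = \left(-43 + 3\right) \left(-20\right) = \left(-40\right) \left(-20\right) = 800$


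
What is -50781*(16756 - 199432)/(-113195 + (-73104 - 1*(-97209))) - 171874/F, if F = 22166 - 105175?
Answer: -385007591161472/3697635905 ≈ -1.0412e+5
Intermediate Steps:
F = -83009
-50781*(16756 - 199432)/(-113195 + (-73104 - 1*(-97209))) - 171874/F = -50781*(16756 - 199432)/(-113195 + (-73104 - 1*(-97209))) - 171874/(-83009) = -50781*(-182676/(-113195 + (-73104 + 97209))) - 171874*(-1/83009) = -50781*(-182676/(-113195 + 24105)) + 171874/83009 = -50781/((-89090*(-1/182676))) + 171874/83009 = -50781/44545/91338 + 171874/83009 = -50781*91338/44545 + 171874/83009 = -4638234978/44545 + 171874/83009 = -385007591161472/3697635905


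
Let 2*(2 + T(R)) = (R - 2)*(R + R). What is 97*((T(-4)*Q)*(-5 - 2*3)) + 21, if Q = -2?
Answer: 46969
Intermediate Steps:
T(R) = -2 + R*(-2 + R) (T(R) = -2 + ((R - 2)*(R + R))/2 = -2 + ((-2 + R)*(2*R))/2 = -2 + (2*R*(-2 + R))/2 = -2 + R*(-2 + R))
97*((T(-4)*Q)*(-5 - 2*3)) + 21 = 97*(((-2 + (-4)² - 2*(-4))*(-2))*(-5 - 2*3)) + 21 = 97*(((-2 + 16 + 8)*(-2))*(-5 - 6)) + 21 = 97*((22*(-2))*(-11)) + 21 = 97*(-44*(-11)) + 21 = 97*484 + 21 = 46948 + 21 = 46969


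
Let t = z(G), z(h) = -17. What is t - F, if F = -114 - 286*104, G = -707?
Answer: 29841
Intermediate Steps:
t = -17
F = -29858 (F = -114 - 29744 = -29858)
t - F = -17 - 1*(-29858) = -17 + 29858 = 29841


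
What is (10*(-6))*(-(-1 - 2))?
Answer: -180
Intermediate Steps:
(10*(-6))*(-(-1 - 2)) = -(-60)*(-3) = -60*3 = -180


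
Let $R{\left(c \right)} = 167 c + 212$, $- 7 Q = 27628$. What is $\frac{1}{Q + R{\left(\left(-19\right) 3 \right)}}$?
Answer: $- \frac{7}{92777} \approx -7.545 \cdot 10^{-5}$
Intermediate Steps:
$Q = - \frac{27628}{7}$ ($Q = \left(- \frac{1}{7}\right) 27628 = - \frac{27628}{7} \approx -3946.9$)
$R{\left(c \right)} = 212 + 167 c$
$\frac{1}{Q + R{\left(\left(-19\right) 3 \right)}} = \frac{1}{- \frac{27628}{7} + \left(212 + 167 \left(\left(-19\right) 3\right)\right)} = \frac{1}{- \frac{27628}{7} + \left(212 + 167 \left(-57\right)\right)} = \frac{1}{- \frac{27628}{7} + \left(212 - 9519\right)} = \frac{1}{- \frac{27628}{7} - 9307} = \frac{1}{- \frac{92777}{7}} = - \frac{7}{92777}$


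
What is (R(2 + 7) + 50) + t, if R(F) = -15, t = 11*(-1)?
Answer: 24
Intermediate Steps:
t = -11
(R(2 + 7) + 50) + t = (-15 + 50) - 11 = 35 - 11 = 24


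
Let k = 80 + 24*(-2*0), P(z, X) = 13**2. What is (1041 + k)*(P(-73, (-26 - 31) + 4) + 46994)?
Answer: 52869723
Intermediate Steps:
P(z, X) = 169
k = 80 (k = 80 + 24*0 = 80 + 0 = 80)
(1041 + k)*(P(-73, (-26 - 31) + 4) + 46994) = (1041 + 80)*(169 + 46994) = 1121*47163 = 52869723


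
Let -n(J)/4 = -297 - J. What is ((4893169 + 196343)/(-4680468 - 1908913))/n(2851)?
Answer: -636189/10371685694 ≈ -6.1339e-5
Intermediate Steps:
n(J) = 1188 + 4*J (n(J) = -4*(-297 - J) = 1188 + 4*J)
((4893169 + 196343)/(-4680468 - 1908913))/n(2851) = ((4893169 + 196343)/(-4680468 - 1908913))/(1188 + 4*2851) = (5089512/(-6589381))/(1188 + 11404) = (5089512*(-1/6589381))/12592 = -5089512/6589381*1/12592 = -636189/10371685694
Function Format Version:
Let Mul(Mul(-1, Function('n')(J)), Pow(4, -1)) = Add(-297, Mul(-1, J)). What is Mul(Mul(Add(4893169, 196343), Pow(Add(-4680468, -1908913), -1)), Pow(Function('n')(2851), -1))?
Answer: Rational(-636189, 10371685694) ≈ -6.1339e-5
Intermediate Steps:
Function('n')(J) = Add(1188, Mul(4, J)) (Function('n')(J) = Mul(-4, Add(-297, Mul(-1, J))) = Add(1188, Mul(4, J)))
Mul(Mul(Add(4893169, 196343), Pow(Add(-4680468, -1908913), -1)), Pow(Function('n')(2851), -1)) = Mul(Mul(Add(4893169, 196343), Pow(Add(-4680468, -1908913), -1)), Pow(Add(1188, Mul(4, 2851)), -1)) = Mul(Mul(5089512, Pow(-6589381, -1)), Pow(Add(1188, 11404), -1)) = Mul(Mul(5089512, Rational(-1, 6589381)), Pow(12592, -1)) = Mul(Rational(-5089512, 6589381), Rational(1, 12592)) = Rational(-636189, 10371685694)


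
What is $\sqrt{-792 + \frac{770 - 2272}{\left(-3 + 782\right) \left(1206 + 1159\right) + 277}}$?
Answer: $\frac{i \sqrt{672254050444518}}{921306} \approx 28.143 i$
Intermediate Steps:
$\sqrt{-792 + \frac{770 - 2272}{\left(-3 + 782\right) \left(1206 + 1159\right) + 277}} = \sqrt{-792 - \frac{1502}{779 \cdot 2365 + 277}} = \sqrt{-792 - \frac{1502}{1842335 + 277}} = \sqrt{-792 - \frac{1502}{1842612}} = \sqrt{-792 - \frac{751}{921306}} = \sqrt{- \frac{729675103}{921306}} = \frac{i \sqrt{672254050444518}}{921306}$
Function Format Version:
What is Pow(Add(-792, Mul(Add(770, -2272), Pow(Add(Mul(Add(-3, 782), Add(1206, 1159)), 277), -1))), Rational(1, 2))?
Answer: Mul(Rational(1, 921306), I, Pow(672254050444518, Rational(1, 2))) ≈ Mul(28.143, I)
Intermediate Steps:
Pow(Add(-792, Mul(Add(770, -2272), Pow(Add(Mul(Add(-3, 782), Add(1206, 1159)), 277), -1))), Rational(1, 2)) = Pow(Add(-792, Mul(-1502, Pow(Add(Mul(779, 2365), 277), -1))), Rational(1, 2)) = Pow(Add(-792, Mul(-1502, Pow(Add(1842335, 277), -1))), Rational(1, 2)) = Pow(Add(-792, Mul(-1502, Pow(1842612, -1))), Rational(1, 2)) = Pow(Add(-792, Mul(-1502, Rational(1, 1842612))), Rational(1, 2)) = Pow(Add(-792, Rational(-751, 921306)), Rational(1, 2)) = Pow(Rational(-729675103, 921306), Rational(1, 2)) = Mul(Rational(1, 921306), I, Pow(672254050444518, Rational(1, 2)))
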